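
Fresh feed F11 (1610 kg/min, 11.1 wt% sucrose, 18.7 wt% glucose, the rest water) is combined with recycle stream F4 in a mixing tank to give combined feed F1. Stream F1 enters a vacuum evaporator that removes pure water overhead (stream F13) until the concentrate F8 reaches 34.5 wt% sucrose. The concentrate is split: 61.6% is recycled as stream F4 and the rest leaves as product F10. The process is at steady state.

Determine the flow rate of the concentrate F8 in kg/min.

1349 kg/min

Overall sucrose balance (none leaves overhead): sucrose in fresh feed = sucrose in product, i.e. 1610×0.111 = (1−0.616)·F8·0.345.
F8 = 178.71/(0.345×0.384) = 1349 kg/min.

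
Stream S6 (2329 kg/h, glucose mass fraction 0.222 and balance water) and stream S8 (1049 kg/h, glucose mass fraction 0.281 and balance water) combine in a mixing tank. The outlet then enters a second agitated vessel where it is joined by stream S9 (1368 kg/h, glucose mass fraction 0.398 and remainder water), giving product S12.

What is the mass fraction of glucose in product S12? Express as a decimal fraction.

Overall, product flow = 4746 kg/h.
glucose in = 2329×0.222 + 1049×0.281 + 1368×0.398 = 1356.3 kg/h.
glucose fraction in S12 = 0.286.

0.286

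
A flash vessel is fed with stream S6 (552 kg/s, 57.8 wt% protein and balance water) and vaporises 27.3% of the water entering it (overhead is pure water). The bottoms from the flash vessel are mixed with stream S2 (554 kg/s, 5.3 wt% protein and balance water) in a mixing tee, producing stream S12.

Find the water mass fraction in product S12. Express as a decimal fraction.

0.6658

Vapour removed = 0.273×0.422×552 = 63.594 kg/s; concentrate = 488.41 kg/s.
water reaching the mixer = 169.35 (from concentrate) + 554×0.947 = 693.99 kg/s.
Product flow = 488.41 + 554 = 1042.4 kg/s; water fraction = 0.6658.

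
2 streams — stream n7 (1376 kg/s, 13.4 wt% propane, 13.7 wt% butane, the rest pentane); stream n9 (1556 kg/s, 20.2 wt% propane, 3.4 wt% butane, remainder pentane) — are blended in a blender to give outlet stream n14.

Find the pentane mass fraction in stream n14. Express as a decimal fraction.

0.748

Total flow out = 1376 + 1556 = 2932 kg/s.
pentane in = 1376×0.729 + 1556×0.764 = 2191.9 kg/s.
pentane mass fraction in n14 = 2191.9/2932 = 0.748.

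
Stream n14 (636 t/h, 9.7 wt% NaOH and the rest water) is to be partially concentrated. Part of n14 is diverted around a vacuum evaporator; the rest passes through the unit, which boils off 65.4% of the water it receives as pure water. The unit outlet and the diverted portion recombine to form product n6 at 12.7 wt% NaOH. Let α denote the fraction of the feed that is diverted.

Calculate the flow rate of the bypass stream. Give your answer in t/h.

381.6 t/h

All 636×0.097 = 61.692 t/h of NaOH reaches n6, so n6 = 61.692/0.127 = 485.76 t/h and vapour = 150.24 t/h.
The evaporator receives (1−α)·636 of feed at 0.903 water and removes 0.654 of that water:
0.654×0.903×(1−α)×636 = 150.24
(1−α) = 150.24/375.6 = 0.4000;  α = 0.6000.
Bypass flow = 0.6000×636 = 381.6 t/h.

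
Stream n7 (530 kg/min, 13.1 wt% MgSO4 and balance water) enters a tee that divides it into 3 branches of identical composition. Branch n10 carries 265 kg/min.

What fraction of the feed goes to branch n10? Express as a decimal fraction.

Fraction to n10 = 265/530 = 0.5000.

0.500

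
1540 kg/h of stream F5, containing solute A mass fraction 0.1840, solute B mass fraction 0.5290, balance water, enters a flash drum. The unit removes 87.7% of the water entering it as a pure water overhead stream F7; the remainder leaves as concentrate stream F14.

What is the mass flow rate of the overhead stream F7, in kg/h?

water entering = 1540×0.287 = 441.98 kg/h; overhead removed = 0.877×441.98 = 387.62 kg/h.

387.6 kg/h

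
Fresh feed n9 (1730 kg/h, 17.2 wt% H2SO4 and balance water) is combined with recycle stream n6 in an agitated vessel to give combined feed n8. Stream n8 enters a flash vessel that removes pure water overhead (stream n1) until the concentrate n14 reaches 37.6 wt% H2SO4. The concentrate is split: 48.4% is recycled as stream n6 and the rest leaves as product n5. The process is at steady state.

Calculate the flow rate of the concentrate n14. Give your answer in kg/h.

1534 kg/h

Overall H2SO4 balance (none leaves overhead): H2SO4 in fresh feed = H2SO4 in product, i.e. 1730×0.172 = (1−0.484)·n14·0.376.
n14 = 297.56/(0.376×0.516) = 1533.7 kg/h.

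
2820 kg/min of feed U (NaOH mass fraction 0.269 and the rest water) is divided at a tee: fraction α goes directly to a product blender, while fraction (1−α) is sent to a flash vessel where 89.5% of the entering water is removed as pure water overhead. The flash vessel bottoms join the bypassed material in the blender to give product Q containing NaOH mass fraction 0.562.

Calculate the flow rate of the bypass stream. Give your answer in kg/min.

All 2820×0.269 = 758.58 kg/min of NaOH reaches Q, so Q = 758.58/0.562 = 1349.8 kg/min and vapour = 1470.2 kg/min.
The evaporator receives (1−α)·2820 of feed at 0.731 water and removes 0.895 of that water:
0.895×0.731×(1−α)×2820 = 1470.2
(1−α) = 1470.2/1845 = 0.7969;  α = 0.2031.
Bypass flow = 0.2031×2820 = 572.81 kg/min.

572.8 kg/min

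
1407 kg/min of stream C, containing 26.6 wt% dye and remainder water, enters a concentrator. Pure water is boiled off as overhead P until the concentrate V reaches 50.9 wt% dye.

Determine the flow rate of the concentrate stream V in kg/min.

dye is conserved: 1407×0.266 = 374.26 kg/min all reports to the concentrate.
Concentrate = 374.26/(target fraction) = 735.29 kg/min.

735.3 kg/min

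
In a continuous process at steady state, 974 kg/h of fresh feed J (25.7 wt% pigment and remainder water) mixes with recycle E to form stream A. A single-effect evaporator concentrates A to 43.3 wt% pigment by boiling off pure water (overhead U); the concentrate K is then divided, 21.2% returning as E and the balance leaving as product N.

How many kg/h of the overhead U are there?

395.9 kg/h

Overall pigment balance (none leaves overhead): pigment in fresh feed = pigment in product, i.e. 974×0.257 = (1−0.212)·K·0.433.
K = 250.32/(0.433×0.788) = 733.63 kg/h.
Recycle E = 0.212×733.63 = 155.53 kg/h.
Combined feed A = 974 + 155.53 = 1129.5 kg/h.
Overhead U = A − K = 1129.5 − 733.63 = 395.9 kg/h.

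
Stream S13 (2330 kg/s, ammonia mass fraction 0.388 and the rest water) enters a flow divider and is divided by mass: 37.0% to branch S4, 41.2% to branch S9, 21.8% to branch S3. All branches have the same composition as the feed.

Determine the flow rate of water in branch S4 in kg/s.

527.6 kg/s

Branch S4 total = 0.370×2330 = 862.1 kg/s.
water in S4 = 0.612×862.1 = 527.61 kg/s.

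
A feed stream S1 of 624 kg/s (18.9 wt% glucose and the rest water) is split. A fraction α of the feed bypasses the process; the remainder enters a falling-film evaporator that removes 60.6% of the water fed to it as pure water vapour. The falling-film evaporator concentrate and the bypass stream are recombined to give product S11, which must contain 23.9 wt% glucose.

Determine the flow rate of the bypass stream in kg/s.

All 624×0.189 = 117.94 kg/s of glucose reaches S11, so S11 = 117.94/0.239 = 493.46 kg/s and vapour = 130.54 kg/s.
The evaporator receives (1−α)·624 of feed at 0.811 water and removes 0.606 of that water:
0.606×0.811×(1−α)×624 = 130.54
(1−α) = 130.54/306.67 = 0.4257;  α = 0.5743.
Bypass flow = 0.5743×624 = 358.38 kg/s.

358.4 kg/s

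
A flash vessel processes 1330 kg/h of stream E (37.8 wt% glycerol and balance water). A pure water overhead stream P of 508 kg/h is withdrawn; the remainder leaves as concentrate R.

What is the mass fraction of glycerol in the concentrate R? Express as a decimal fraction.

0.612

glycerol is not removed: 1330×0.378 = 502.74 kg/h of glycerol enters R.
Concentrate = 1330 − 508 = 822 kg/h.
Mass fraction = 502.74/822 = 0.612.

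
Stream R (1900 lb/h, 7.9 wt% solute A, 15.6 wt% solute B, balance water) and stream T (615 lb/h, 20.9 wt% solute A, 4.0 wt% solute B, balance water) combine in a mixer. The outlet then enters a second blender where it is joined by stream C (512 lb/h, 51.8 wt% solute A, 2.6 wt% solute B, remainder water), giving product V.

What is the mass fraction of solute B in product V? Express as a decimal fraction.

Overall, product flow = 3027 lb/h.
solute B in = 1900×0.156 + 615×0.040 + 512×0.026 = 334.31 lb/h.
solute B fraction in V = 0.110.

0.110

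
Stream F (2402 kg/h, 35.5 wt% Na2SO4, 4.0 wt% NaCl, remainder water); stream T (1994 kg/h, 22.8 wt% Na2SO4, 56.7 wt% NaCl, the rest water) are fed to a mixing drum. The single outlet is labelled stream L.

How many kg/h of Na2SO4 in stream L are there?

Na2SO4 out = Na2SO4 in = 2402×0.355 + 1994×0.228 = 1307.3 kg/h.

1307 kg/h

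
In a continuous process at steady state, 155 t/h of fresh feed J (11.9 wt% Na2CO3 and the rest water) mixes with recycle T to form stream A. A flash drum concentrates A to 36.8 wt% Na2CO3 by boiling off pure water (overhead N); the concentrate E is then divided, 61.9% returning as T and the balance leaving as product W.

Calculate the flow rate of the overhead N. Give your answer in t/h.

104.9 t/h

Overall Na2CO3 balance (none leaves overhead): Na2CO3 in fresh feed = Na2CO3 in product, i.e. 155×0.119 = (1−0.619)·E·0.368.
E = 18.445/(0.368×0.381) = 131.55 t/h.
Recycle T = 0.619×131.55 = 81.432 t/h.
Combined feed A = 155 + 81.432 = 236.43 t/h.
Overhead N = A − E = 236.43 − 131.55 = 104.88 t/h.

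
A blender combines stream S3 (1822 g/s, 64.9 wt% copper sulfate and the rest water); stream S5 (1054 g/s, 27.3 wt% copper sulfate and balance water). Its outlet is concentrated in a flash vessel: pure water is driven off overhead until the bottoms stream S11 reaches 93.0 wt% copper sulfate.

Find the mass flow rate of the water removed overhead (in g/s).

1295 g/s

copper sulfate entering = 1822×0.649 + 1054×0.273 = 1470.2 g/s.
All copper sulfate reports to S11, so S11 = 1470.2/0.930 = 1580.9 g/s.
Total feed = 2876 g/s; overhead = 2876 − 1580.9 = 1295.1 g/s.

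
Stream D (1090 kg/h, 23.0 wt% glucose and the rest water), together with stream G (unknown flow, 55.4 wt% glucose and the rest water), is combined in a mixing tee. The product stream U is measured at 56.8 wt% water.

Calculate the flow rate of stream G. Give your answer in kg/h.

1805 kg/h

Let G be the unknown flow. Total out = 1090 + G.
water balance: 839.3 + 0.446·G = 0.568·(1090 + G)
(0.446 − 0.568)·G = 0.568×1090 − 839.3 = -220.18
G = -220.18 / -0.122 = 1804.8 kg/h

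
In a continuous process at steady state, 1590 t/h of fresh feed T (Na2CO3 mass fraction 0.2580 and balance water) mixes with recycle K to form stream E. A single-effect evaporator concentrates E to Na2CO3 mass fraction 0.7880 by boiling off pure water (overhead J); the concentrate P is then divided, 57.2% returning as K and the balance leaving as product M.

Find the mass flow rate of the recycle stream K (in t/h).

Overall Na2CO3 balance (none leaves overhead): Na2CO3 in fresh feed = Na2CO3 in product, i.e. 1590×0.258 = (1−0.572)·P·0.788.
P = 410.22/(0.788×0.428) = 1216.3 t/h.
Recycle K = 0.572×1216.3 = 695.73 t/h.

695.7 t/h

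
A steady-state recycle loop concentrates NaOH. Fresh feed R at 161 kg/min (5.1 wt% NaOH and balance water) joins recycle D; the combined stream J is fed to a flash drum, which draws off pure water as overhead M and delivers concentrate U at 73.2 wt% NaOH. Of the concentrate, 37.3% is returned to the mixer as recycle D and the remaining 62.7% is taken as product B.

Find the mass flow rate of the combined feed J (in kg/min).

Overall NaOH balance (none leaves overhead): NaOH in fresh feed = NaOH in product, i.e. 161×0.051 = (1−0.373)·U·0.732.
U = 8.211/(0.732×0.627) = 17.89 kg/min.
Recycle D = 0.373×17.89 = 6.6731 kg/min.
Combined feed J = 161 + 6.6731 = 167.67 kg/min.

167.7 kg/min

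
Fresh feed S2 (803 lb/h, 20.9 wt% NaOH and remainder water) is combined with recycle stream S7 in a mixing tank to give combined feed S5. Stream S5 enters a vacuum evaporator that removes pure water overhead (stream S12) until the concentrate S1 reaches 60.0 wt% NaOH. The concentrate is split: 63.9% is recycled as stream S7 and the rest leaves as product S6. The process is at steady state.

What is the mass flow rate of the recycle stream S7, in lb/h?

Overall NaOH balance (none leaves overhead): NaOH in fresh feed = NaOH in product, i.e. 803×0.209 = (1−0.639)·S1·0.600.
S1 = 167.83/(0.600×0.361) = 774.82 lb/h.
Recycle S7 = 0.639×774.82 = 495.11 lb/h.

495.1 lb/h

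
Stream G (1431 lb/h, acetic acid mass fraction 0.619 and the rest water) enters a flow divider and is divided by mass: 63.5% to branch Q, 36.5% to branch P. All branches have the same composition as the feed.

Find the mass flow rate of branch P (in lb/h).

522.3 lb/h

Branch P flow = 0.365×1431 = 522.31 lb/h.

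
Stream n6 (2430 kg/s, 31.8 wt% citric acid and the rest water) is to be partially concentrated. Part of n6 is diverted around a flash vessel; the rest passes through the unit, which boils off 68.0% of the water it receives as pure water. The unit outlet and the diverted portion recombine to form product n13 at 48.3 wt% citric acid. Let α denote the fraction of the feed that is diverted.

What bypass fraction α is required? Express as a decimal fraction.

0.263

All 2430×0.318 = 772.74 kg/s of citric acid reaches n13, so n13 = 772.74/0.483 = 1599.9 kg/s and vapour = 830.12 kg/s.
The evaporator receives (1−α)·2430 of feed at 0.682 water and removes 0.680 of that water:
0.680×0.682×(1−α)×2430 = 830.12
(1−α) = 830.12/1126.9 = 0.7366;  α = 0.2634.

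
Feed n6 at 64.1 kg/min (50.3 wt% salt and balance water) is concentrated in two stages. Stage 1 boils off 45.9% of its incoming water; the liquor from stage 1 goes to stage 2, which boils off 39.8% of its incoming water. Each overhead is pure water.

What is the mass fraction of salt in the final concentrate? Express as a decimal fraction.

0.757

water in feed = 64.1×0.497 = 31.858 kg/min.
After stage 1: water left = (1−0.459)×31.858 = 17.235; stream total = 49.477 kg/min.
After stage 2: water left = (1−0.398)×17.235 = 10.375; final concentrate = 42.618 kg/min.
salt fraction = 32.242/42.618 = 0.757.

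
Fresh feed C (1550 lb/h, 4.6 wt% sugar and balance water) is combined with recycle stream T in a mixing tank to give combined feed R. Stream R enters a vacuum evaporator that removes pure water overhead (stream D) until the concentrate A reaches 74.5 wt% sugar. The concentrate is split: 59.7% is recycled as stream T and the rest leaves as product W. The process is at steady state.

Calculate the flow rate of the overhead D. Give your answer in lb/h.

Overall sugar balance (none leaves overhead): sugar in fresh feed = sugar in product, i.e. 1550×0.046 = (1−0.597)·A·0.745.
A = 71.3/(0.745×0.403) = 237.48 lb/h.
Recycle T = 0.597×237.48 = 141.78 lb/h.
Combined feed R = 1550 + 141.78 = 1691.8 lb/h.
Overhead D = R − A = 1691.8 − 237.48 = 1454.3 lb/h.

1454 lb/h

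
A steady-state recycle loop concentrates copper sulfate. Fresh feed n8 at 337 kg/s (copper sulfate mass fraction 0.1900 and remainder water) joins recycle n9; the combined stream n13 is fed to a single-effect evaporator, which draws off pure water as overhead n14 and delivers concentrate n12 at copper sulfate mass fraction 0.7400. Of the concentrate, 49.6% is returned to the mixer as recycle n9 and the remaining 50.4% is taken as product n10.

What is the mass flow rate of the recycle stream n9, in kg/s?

85.15 kg/s

Overall copper sulfate balance (none leaves overhead): copper sulfate in fresh feed = copper sulfate in product, i.e. 337×0.190 = (1−0.496)·n12·0.740.
n12 = 64.03/(0.740×0.504) = 171.68 kg/s.
Recycle n9 = 0.496×171.68 = 85.154 kg/s.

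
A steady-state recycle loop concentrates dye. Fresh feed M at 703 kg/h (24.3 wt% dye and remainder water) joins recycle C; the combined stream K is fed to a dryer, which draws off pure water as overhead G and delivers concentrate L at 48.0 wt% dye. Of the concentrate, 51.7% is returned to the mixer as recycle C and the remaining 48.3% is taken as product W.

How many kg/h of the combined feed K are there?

Overall dye balance (none leaves overhead): dye in fresh feed = dye in product, i.e. 703×0.243 = (1−0.517)·L·0.480.
L = 170.83/(0.480×0.483) = 736.84 kg/h.
Recycle C = 0.517×736.84 = 380.95 kg/h.
Combined feed K = 703 + 380.95 = 1083.9 kg/h.

1084 kg/h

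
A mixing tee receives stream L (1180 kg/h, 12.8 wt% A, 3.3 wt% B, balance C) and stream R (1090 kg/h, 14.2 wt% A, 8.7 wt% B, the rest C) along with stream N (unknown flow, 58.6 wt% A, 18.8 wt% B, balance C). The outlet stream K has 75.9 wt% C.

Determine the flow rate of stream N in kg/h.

Let N be the unknown flow. Total out = 2270 + N.
C balance: 1830.4 + 0.226·N = 0.759·(2270 + N)
(0.226 − 0.759)·N = 0.759×2270 − 1830.4 = -107.48
N = -107.48 / -0.533 = 201.65 kg/h

201.7 kg/h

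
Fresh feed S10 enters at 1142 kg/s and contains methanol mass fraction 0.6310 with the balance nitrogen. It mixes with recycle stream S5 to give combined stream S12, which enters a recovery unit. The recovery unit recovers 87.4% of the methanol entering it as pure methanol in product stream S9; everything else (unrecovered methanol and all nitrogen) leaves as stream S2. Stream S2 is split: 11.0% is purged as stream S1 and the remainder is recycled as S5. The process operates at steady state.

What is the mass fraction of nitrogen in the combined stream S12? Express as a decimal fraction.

0.8252

nitrogen enters only via S10 and leaves only via the purge: 1142×0.369 = 0.110×(nitrogen in S2), and the recovery unit passes all nitrogen, so nitrogen in S12 = nitrogen in S2 = 3830.9 kg/s.
methanol in S12: m_A = 1142×0.631 + (1−0.110)·(1−0.874)·m_A, so m_A = 720.6/0.8879 = 811.62 kg/s.
S12 = 811.62 + 3830.9 = 4642.5 kg/s.
nitrogen fraction in S12 = 3830.9/4642.5 = 0.8252.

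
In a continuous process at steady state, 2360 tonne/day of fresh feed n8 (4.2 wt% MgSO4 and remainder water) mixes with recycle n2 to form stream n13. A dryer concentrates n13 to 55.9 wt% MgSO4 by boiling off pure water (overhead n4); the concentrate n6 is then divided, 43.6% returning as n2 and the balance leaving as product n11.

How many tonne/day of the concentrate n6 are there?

314.4 tonne/day

Overall MgSO4 balance (none leaves overhead): MgSO4 in fresh feed = MgSO4 in product, i.e. 2360×0.042 = (1−0.436)·n6·0.559.
n6 = 99.12/(0.559×0.564) = 314.39 tonne/day.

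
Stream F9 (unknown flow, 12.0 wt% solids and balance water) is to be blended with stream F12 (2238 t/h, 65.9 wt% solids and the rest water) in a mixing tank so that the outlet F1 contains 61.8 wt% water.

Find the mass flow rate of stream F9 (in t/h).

Let F9 be the unknown flow. Total out = 2238 + F9.
water balance: 763.16 + 0.880·F9 = 0.618·(2238 + F9)
(0.880 − 0.618)·F9 = 0.618×2238 − 763.16 = 619.93
F9 = 619.93 / 0.262 = 2366.1 t/h

2366 t/h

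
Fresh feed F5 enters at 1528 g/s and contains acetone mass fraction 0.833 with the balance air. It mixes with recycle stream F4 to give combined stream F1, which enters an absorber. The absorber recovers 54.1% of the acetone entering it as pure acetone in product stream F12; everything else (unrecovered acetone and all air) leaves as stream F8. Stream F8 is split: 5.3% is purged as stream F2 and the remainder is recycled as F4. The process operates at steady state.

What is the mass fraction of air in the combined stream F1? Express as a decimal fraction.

0.681

air enters only via F5 and leaves only via the purge: 1528×0.167 = 0.053×(air in F8), and the absorber passes all air, so air in F1 = air in F8 = 4814.6 g/s.
acetone in F1: m_A = 1528×0.833 + (1−0.053)·(1−0.541)·m_A, so m_A = 1272.8/0.5653 = 2251.5 g/s.
F1 = 2251.5 + 4814.6 = 7066.1 g/s.
air fraction in F1 = 4814.6/7066.1 = 0.681.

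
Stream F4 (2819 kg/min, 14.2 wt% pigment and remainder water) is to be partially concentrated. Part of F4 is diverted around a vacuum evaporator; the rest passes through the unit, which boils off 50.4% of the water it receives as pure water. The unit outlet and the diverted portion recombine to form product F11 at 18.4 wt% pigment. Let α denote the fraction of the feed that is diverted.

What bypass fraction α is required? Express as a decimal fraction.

0.472

All 2819×0.142 = 400.3 kg/min of pigment reaches F11, so F11 = 400.3/0.184 = 2175.5 kg/min and vapour = 643.47 kg/min.
The evaporator receives (1−α)·2819 of feed at 0.858 water and removes 0.504 of that water:
0.504×0.858×(1−α)×2819 = 643.47
(1−α) = 643.47/1219 = 0.5279;  α = 0.4721.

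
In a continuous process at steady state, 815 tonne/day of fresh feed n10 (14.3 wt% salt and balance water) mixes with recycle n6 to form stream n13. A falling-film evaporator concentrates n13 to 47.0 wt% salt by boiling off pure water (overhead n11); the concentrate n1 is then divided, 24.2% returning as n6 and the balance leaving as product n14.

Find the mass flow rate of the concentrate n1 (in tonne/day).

327.1 tonne/day

Overall salt balance (none leaves overhead): salt in fresh feed = salt in product, i.e. 815×0.143 = (1−0.242)·n1·0.470.
n1 = 116.54/(0.470×0.758) = 327.13 tonne/day.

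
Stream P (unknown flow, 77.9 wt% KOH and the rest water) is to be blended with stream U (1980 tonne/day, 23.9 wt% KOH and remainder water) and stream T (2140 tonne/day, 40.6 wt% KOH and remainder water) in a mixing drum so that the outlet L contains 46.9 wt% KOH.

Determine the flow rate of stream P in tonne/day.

1904 tonne/day

Let P be the unknown flow. Total out = 4120 + P.
KOH balance: 1342.1 + 0.779·P = 0.469·(4120 + P)
(0.779 − 0.469)·P = 0.469×4120 − 1342.1 = 590.22
P = 590.22 / 0.310 = 1903.9 tonne/day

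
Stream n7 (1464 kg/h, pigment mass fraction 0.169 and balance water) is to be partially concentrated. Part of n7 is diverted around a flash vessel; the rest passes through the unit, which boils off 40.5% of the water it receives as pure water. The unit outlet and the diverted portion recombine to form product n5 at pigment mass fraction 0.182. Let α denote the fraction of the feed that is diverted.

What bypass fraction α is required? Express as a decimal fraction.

0.788

All 1464×0.169 = 247.42 kg/h of pigment reaches n5, so n5 = 247.42/0.182 = 1359.4 kg/h and vapour = 104.57 kg/h.
The evaporator receives (1−α)·1464 of feed at 0.831 water and removes 0.405 of that water:
0.405×0.831×(1−α)×1464 = 104.57
(1−α) = 104.57/492.72 = 0.2122;  α = 0.7878.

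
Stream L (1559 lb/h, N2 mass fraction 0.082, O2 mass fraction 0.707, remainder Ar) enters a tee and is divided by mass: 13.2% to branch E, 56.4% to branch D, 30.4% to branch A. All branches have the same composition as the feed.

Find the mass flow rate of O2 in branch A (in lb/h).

Branch A total = 0.304×1559 = 473.94 lb/h.
O2 in A = 0.707×473.94 = 335.07 lb/h.

335.1 lb/h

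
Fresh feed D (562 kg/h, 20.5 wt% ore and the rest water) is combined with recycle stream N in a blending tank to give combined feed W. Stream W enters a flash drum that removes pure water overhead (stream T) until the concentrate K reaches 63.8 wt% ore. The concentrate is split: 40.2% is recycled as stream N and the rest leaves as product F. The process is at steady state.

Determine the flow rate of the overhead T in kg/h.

Overall ore balance (none leaves overhead): ore in fresh feed = ore in product, i.e. 562×0.205 = (1−0.402)·K·0.638.
K = 115.21/(0.638×0.598) = 301.97 kg/h.
Recycle N = 0.402×301.97 = 121.39 kg/h.
Combined feed W = 562 + 121.39 = 683.39 kg/h.
Overhead T = W − K = 683.39 − 301.97 = 381.42 kg/h.

381.4 kg/h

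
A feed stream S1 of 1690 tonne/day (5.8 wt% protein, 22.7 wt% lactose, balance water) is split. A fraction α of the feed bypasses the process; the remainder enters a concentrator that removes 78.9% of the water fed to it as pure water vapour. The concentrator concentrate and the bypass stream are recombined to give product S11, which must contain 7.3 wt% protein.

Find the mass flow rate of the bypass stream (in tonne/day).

All 1690×0.058 = 98.02 tonne/day of protein reaches S11, so S11 = 98.02/0.073 = 1342.7 tonne/day and vapour = 347.26 tonne/day.
The evaporator receives (1−α)·1690 of feed at 0.715 water and removes 0.789 of that water:
0.789×0.715×(1−α)×1690 = 347.26
(1−α) = 347.26/953.39 = 0.3642;  α = 0.6358.
Bypass flow = 0.6358×1690 = 1074.4 tonne/day.

1074 tonne/day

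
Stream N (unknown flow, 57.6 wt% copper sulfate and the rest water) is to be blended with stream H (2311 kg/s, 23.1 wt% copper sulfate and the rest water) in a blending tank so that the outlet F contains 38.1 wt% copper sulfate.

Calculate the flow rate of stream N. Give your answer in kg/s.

1778 kg/s

Let N be the unknown flow. Total out = 2311 + N.
copper sulfate balance: 533.84 + 0.576·N = 0.381·(2311 + N)
(0.576 − 0.381)·N = 0.381×2311 − 533.84 = 346.65
N = 346.65 / 0.195 = 1777.7 kg/s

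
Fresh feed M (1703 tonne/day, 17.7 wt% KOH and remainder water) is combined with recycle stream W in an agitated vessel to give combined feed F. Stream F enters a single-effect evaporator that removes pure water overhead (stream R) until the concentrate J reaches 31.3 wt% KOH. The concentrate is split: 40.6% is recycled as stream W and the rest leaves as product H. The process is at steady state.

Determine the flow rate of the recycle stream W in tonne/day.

Overall KOH balance (none leaves overhead): KOH in fresh feed = KOH in product, i.e. 1703×0.177 = (1−0.406)·J·0.313.
J = 301.43/(0.313×0.594) = 1621.3 tonne/day.
Recycle W = 0.406×1621.3 = 658.24 tonne/day.

658.2 tonne/day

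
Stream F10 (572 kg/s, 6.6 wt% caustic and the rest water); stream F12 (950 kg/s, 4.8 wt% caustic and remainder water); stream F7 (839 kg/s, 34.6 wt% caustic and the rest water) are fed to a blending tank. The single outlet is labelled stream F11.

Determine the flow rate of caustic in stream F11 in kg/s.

373.6 kg/s

caustic out = caustic in = 572×0.066 + 950×0.048 + 839×0.346 = 373.65 kg/s.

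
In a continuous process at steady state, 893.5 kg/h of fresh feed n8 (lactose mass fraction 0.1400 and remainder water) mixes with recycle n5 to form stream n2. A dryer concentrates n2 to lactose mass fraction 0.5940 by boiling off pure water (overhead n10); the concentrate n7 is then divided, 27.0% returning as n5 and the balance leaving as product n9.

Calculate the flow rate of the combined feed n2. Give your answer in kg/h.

Overall lactose balance (none leaves overhead): lactose in fresh feed = lactose in product, i.e. 893.5×0.140 = (1−0.270)·n7·0.594.
n7 = 125.09/(0.594×0.730) = 288.48 kg/h.
Recycle n5 = 0.270×288.48 = 77.889 kg/h.
Combined feed n2 = 893.5 + 77.889 = 971.39 kg/h.

971.4 kg/h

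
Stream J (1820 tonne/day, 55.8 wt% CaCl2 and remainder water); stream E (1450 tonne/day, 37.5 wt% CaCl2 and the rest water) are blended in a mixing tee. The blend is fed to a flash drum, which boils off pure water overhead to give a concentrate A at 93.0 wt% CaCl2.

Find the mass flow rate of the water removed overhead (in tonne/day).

1593 tonne/day

CaCl2 entering = 1820×0.558 + 1450×0.375 = 1559.3 tonne/day.
All CaCl2 reports to A, so A = 1559.3/0.930 = 1676.7 tonne/day.
Total feed = 3270 tonne/day; overhead = 3270 − 1676.7 = 1593.3 tonne/day.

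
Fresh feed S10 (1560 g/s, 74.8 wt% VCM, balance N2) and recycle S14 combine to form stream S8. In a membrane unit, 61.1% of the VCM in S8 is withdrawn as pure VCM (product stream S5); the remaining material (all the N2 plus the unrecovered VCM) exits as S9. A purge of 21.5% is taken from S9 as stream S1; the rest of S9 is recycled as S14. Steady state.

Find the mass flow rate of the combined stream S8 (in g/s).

3508 g/s

N2 enters only via S10 and leaves only via the purge: 1560×0.252 = 0.215×(N2 in S9), and the membrane unit passes all N2, so N2 in S8 = N2 in S9 = 1828.5 g/s.
VCM in S8: m_A = 1560×0.748 + (1−0.215)·(1−0.611)·m_A, so m_A = 1166.9/0.6946 = 1679.8 g/s.
S8 = 1679.8 + 1828.5 = 3508.3 g/s.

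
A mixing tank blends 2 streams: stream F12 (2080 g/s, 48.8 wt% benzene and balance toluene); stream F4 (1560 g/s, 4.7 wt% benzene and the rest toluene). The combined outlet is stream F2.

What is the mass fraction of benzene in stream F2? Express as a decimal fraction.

Total flow out = 2080 + 1560 = 3640 g/s.
benzene in = 2080×0.488 + 1560×0.047 = 1088.4 g/s.
benzene mass fraction in F2 = 1088.4/3640 = 0.299.

0.299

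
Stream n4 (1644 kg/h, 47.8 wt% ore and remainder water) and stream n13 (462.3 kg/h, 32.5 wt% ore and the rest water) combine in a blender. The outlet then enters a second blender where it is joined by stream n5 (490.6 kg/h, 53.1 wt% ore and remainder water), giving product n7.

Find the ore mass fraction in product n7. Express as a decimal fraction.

0.461

Overall, product flow = 2596.9 kg/h.
ore in = 1644×0.478 + 462.3×0.325 + 490.6×0.531 = 1196.6 kg/h.
ore fraction in n7 = 0.461.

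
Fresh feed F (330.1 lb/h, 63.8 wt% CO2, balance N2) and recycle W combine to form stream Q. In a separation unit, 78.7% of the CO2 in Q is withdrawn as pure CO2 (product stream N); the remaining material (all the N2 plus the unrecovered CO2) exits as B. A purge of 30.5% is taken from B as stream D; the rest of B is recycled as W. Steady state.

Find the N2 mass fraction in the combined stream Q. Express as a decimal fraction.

N2 enters only via F and leaves only via the purge: 330.1×0.362 = 0.305×(N2 in B), and the separation unit passes all N2, so N2 in Q = N2 in B = 391.79 lb/h.
CO2 in Q: m_A = 330.1×0.638 + (1−0.305)·(1−0.787)·m_A, so m_A = 210.6/0.8520 = 247.2 lb/h.
Q = 247.2 + 391.79 = 638.99 lb/h.
N2 fraction in Q = 391.79/638.99 = 0.613.

0.613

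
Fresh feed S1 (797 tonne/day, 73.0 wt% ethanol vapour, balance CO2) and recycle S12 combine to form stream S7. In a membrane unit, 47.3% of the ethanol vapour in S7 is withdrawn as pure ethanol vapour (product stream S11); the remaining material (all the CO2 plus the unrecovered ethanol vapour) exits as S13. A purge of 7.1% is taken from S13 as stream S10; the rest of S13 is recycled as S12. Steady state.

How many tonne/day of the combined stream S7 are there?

4171 tonne/day

CO2 enters only via S1 and leaves only via the purge: 797×0.270 = 0.071×(CO2 in S13), and the membrane unit passes all CO2, so CO2 in S7 = CO2 in S13 = 3030.8 tonne/day.
ethanol vapour in S7: m_A = 797×0.730 + (1−0.071)·(1−0.473)·m_A, so m_A = 581.81/0.5104 = 1139.9 tonne/day.
S7 = 1139.9 + 3030.8 = 4170.7 tonne/day.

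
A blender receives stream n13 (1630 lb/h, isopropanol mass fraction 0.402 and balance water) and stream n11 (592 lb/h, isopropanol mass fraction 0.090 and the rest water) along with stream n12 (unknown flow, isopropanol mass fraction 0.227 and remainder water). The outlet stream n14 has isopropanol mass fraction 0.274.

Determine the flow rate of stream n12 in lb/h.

Let n12 be the unknown flow. Total out = 2222 + n12.
isopropanol balance: 708.54 + 0.227·n12 = 0.274·(2222 + n12)
(0.227 − 0.274)·n12 = 0.274×2222 − 708.54 = -99.712
n12 = -99.712 / -0.047 = 2121.5 lb/h

2122 lb/h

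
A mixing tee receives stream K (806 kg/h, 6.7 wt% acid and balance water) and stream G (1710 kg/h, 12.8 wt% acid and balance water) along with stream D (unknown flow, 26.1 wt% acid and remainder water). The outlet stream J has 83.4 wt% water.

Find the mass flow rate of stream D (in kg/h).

1524 kg/h

Let D be the unknown flow. Total out = 2516 + D.
water balance: 2243.1 + 0.739·D = 0.834·(2516 + D)
(0.739 − 0.834)·D = 0.834×2516 − 2243.1 = -144.77
D = -144.77 / -0.095 = 1523.9 kg/h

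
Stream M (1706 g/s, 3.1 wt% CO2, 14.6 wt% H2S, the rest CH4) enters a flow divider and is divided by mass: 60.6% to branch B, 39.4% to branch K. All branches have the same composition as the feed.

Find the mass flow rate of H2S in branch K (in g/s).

Branch K total = 0.394×1706 = 672.16 g/s.
H2S in K = 0.146×672.16 = 98.136 g/s.

98.14 g/s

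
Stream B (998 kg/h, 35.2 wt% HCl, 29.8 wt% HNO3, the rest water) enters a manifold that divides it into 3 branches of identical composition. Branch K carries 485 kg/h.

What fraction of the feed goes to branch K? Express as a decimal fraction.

0.486

Fraction to K = 485/998 = 0.4860.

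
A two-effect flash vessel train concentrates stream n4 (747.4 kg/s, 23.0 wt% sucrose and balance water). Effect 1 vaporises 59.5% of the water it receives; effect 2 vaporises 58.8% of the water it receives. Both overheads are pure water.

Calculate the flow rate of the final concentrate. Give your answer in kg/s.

water in feed = 747.4×0.770 = 575.5 kg/s.
After stage 1: water left = (1−0.595)×575.5 = 233.08; stream total = 404.98 kg/s.
After stage 2: water left = (1−0.588)×233.08 = 96.028; final concentrate = 267.93 kg/s.

267.9 kg/s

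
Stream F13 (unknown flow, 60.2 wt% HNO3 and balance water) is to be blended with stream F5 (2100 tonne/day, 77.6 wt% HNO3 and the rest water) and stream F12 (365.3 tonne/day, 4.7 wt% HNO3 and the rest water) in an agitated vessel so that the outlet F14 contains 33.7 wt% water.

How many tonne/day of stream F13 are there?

Let F13 be the unknown flow. Total out = 2465.3 + F13.
water balance: 818.53 + 0.398·F13 = 0.337·(2465.3 + F13)
(0.398 − 0.337)·F13 = 0.337×2465.3 − 818.53 = 12.275
F13 = 12.275 / 0.061 = 201.23 tonne/day

201.2 tonne/day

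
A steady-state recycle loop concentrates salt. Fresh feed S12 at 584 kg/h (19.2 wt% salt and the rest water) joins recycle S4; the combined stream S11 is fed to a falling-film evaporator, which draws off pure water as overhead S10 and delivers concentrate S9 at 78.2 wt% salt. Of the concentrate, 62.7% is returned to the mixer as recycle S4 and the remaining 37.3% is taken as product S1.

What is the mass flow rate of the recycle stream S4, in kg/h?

241 kg/h

Overall salt balance (none leaves overhead): salt in fresh feed = salt in product, i.e. 584×0.192 = (1−0.627)·S9·0.782.
S9 = 112.13/(0.782×0.373) = 384.41 kg/h.
Recycle S4 = 0.627×384.41 = 241.03 kg/h.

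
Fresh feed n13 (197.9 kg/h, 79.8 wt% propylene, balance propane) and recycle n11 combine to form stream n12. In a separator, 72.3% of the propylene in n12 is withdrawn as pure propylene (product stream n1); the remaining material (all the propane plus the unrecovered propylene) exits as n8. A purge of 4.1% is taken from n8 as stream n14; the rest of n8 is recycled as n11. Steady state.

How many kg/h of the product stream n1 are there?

155.5 kg/h

propylene in n12: m_A = 197.9×0.798 + (1−0.041)·(1−0.723)·m_A, so m_A = 157.92/0.7344 = 215.05 kg/h.
Product n1 = 0.723×215.05 = 155.48 kg/h.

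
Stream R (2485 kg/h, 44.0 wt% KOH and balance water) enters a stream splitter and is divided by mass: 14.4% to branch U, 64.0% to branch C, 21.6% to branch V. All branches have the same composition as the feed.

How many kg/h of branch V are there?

Branch V flow = 0.216×2485 = 536.76 kg/h.

536.8 kg/h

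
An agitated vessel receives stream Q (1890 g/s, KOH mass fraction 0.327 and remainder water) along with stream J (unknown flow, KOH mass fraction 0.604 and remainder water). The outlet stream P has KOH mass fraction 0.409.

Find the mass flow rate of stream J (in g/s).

794.8 g/s

Let J be the unknown flow. Total out = 1890 + J.
KOH balance: 618.03 + 0.604·J = 0.409·(1890 + J)
(0.604 − 0.409)·J = 0.409×1890 − 618.03 = 154.98
J = 154.98 / 0.195 = 794.77 g/s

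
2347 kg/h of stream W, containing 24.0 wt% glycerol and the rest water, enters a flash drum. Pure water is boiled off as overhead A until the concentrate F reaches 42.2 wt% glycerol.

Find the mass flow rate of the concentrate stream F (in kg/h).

1335 kg/h

glycerol is conserved: 2347×0.240 = 563.28 kg/h all reports to the concentrate.
Concentrate = 563.28/(target fraction) = 1334.8 kg/h.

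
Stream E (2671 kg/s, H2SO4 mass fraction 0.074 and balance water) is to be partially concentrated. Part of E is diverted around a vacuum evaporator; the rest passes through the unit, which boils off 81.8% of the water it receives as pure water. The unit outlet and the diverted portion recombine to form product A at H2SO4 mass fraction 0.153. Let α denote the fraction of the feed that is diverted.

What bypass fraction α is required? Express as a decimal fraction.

0.318

All 2671×0.074 = 197.65 kg/s of H2SO4 reaches A, so A = 197.65/0.153 = 1291.9 kg/s and vapour = 1379.1 kg/s.
The evaporator receives (1−α)·2671 of feed at 0.926 water and removes 0.818 of that water:
0.818×0.926×(1−α)×2671 = 1379.1
(1−α) = 1379.1/2023.2 = 0.6817;  α = 0.3183.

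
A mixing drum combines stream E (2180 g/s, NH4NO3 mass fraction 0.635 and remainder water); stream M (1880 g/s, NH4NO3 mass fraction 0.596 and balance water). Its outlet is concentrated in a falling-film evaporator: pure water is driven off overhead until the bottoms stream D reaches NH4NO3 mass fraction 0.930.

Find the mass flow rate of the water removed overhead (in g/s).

NH4NO3 entering = 2180×0.635 + 1880×0.596 = 2504.8 g/s.
All NH4NO3 reports to D, so D = 2504.8/0.930 = 2693.3 g/s.
Total feed = 4060 g/s; overhead = 4060 − 2693.3 = 1366.7 g/s.

1367 g/s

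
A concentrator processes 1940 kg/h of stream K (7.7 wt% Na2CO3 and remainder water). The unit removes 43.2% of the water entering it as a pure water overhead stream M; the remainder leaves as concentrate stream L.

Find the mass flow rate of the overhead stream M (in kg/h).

773.5 kg/h

water entering = 1940×0.923 = 1790.6 kg/h; overhead removed = 0.432×1790.6 = 773.55 kg/h.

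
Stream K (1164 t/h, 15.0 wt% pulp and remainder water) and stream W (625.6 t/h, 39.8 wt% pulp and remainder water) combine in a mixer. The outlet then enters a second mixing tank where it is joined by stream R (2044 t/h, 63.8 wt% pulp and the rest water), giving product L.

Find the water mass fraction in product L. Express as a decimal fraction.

Overall, product flow = 3833.6 t/h.
water in = 1164×0.850 + 625.6×0.602 + 2044×0.362 = 2105.9 t/h.
water fraction in L = 0.5493.

0.5493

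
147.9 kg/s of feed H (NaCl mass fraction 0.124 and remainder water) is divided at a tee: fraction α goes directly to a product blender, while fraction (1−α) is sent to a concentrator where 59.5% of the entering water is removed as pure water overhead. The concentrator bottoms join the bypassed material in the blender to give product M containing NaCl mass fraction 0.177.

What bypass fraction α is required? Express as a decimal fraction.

0.426

All 147.9×0.124 = 18.34 kg/s of NaCl reaches M, so M = 18.34/0.177 = 103.61 kg/s and vapour = 44.286 kg/s.
The evaporator receives (1−α)·147.9 of feed at 0.876 water and removes 0.595 of that water:
0.595×0.876×(1−α)×147.9 = 44.286
(1−α) = 44.286/77.088 = 0.5745;  α = 0.4255.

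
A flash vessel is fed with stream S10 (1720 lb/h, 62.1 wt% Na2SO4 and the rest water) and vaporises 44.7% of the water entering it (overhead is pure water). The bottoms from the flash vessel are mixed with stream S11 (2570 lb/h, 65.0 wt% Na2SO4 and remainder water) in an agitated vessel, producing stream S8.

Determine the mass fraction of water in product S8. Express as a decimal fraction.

Vapour removed = 0.447×0.379×1720 = 291.39 lb/h; concentrate = 1428.6 lb/h.
water reaching the mixer = 360.49 (from concentrate) + 2570×0.350 = 1260 lb/h.
Product flow = 1428.6 + 2570 = 3998.6 lb/h; water fraction = 0.315.

0.315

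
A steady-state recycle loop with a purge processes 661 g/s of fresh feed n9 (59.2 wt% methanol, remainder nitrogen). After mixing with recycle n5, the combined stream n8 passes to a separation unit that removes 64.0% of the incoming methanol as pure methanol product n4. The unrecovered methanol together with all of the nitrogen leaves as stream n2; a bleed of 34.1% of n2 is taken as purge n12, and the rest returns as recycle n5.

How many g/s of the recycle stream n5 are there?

nitrogen enters only via n9 and leaves only via the purge: 661×0.408 = 0.341×(nitrogen in n2), and the separation unit passes all nitrogen, so nitrogen in n8 = nitrogen in n2 = 790.87 g/s.
methanol in n8: m_A = 661×0.592 + (1−0.341)·(1−0.640)·m_A, so m_A = 391.31/0.7628 = 513.02 g/s.
n2 = (1−0.640)×513.02 + 790.87 = 975.56 g/s.
Recycle n5 = (1−0.341)×975.56 = 642.9 g/s.

642.9 g/s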